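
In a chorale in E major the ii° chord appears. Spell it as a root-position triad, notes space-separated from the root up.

F# A C

ii° is built on scale degree 2, which is F# in both E major and its parallel. Stacking thirds in E minor on F# gives F#–A–C.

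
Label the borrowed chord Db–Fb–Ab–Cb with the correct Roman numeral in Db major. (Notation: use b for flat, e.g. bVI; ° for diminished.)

i7

Db is scale degree 1 in Db major. Db–Fb–Ab–Cb is a minor-seventh chord — the form found in Db minor, not the diatonic I (Db). Borrowed into Db major it is written i7.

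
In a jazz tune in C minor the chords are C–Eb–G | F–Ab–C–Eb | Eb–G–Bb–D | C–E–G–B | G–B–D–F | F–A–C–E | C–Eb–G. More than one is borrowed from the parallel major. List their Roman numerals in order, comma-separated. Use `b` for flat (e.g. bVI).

In C minor (with V from harmonic minor) the diatonic chords are Cm, Ddim, Eb, Fm, G, Ab, Bb. C–Eb–G = Cm, F–Ab–C–Eb = Fm7, Eb–G–Bb–D = Ebmaj7 and G–B–D–F = G7 are all diatonic. But C–E–G–B is foreign: the diatonic i on degree 1 is Cm, whereas Cmaj7 comes from C major. It is labeled Imaj7. But F–A–C–E is foreign: the diatonic iv on degree 4 is Fm, whereas Fmaj7 comes from C major. It is labeled IVmaj7.

Imaj7, IVmaj7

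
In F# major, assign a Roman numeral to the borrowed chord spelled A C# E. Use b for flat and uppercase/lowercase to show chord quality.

bIII

In F# major scale degree 3 is A#; A is its lowered form, from F# minor. A–C#–E is a major chord — the form found in F# minor, not the diatonic iii (A#m). Borrowed into F# major it is written bIII.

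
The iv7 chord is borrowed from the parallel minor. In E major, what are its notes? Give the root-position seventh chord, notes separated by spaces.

iv7 is built on scale degree 4, which is A in both E major and its parallel. In E minor the chord on A is A–C–E–G.

A C E G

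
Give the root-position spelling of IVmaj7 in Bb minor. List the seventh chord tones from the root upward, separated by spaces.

IVmaj7 is built on scale degree 4, which is Eb in both Bb minor and its parallel. Building the major-seventh chord from the parallel major on Eb: Eb–G–Bb–D.

Eb G Bb D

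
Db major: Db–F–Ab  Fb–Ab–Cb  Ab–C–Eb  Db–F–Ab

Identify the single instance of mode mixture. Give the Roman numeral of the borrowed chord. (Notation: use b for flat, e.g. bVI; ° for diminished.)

bIII

In Db major the diatonic chords are Db, Ebm, Fm, Gb, Ab, Bbm, Cdim. Db–F–Ab = Db and Ab–C–Eb = Ab are both diatonic. But Fb–Ab–Cb is foreign: the diatonic iii on degree 3 is Fm, whereas Fb comes from Db minor. It is labeled bIII.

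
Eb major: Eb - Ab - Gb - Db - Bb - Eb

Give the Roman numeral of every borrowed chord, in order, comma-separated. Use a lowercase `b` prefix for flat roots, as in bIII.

bIII, bVII

Eb major has the diatonic set Eb, Fm, Gm, Ab, Bb, Cm, Ddim. Eb, Ab and Bb all belong to that set. Gb (Gb–Bb–Db) doesn't fit — on degree 3 Eb major would have Gm (iii). Gb is the degree-3 chord of Eb minor, so it is the borrowed bIII. Db (Db–F–Ab) is not: scale degree 7 in Eb major carries Ddim (vii°). In Eb minor the chord on that degree is Db, so here it functions as bVII, borrowed from the parallel minor.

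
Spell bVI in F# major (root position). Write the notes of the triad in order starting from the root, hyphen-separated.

D-F#-A

Scale degree 6 in F# major is D#. bVI uses the lowered form, D, taken from F# minor. In F# minor the chord on D is D–F#–A.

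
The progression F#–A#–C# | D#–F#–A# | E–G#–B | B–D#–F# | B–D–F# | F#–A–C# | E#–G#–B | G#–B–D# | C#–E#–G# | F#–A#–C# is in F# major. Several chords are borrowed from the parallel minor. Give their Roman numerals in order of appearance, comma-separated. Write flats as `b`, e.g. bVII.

bVII, iv, i

In F# major the diatonic chords are F#, G#m, A#m, B, C#, D#m, E#dim. Of the given chords, F#–A#–C# = F#, D#–F#–A# = D#m, B–D#–F# = B, E#–G#–B = E#dim, G#–B–D# = G#m and C#–E#–G# = C# are diatonic. E–G#–B is not: scale degree 7 in F# major carries E#dim (vii°). In F# minor the chord on that degree is E, so here it functions as bVII, borrowed from the parallel minor. B–D–F# is not: scale degree 4 in F# major carries B (IV). In F# minor the chord on that degree is Bm, so here it functions as iv, borrowed from the parallel minor. But F#–A–C# is foreign: the diatonic I on degree 1 is F#, whereas F#m comes from F# minor. It is labeled i.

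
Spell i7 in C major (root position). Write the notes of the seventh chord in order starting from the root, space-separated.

The root, C, is scale degree 1 — the same note in C major and C minor; only the chord quality changes. Stacking thirds in C minor on C gives C–Eb–G–Bb.

C Eb G Bb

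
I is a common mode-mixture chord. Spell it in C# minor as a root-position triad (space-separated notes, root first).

The root, C#, is scale degree 1 — the same note in C# minor and C# major; only the chord quality changes. In C# major the chord on C# is C#–E#–G#.

C# E# G#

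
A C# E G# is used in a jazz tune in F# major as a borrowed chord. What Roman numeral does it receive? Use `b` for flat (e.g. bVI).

The root A is the lowered 3rd scale degree — diatonically F# major has A# there. A–C#–E–G# is a major-seventh chord — the form found in F# minor, not the diatonic iii (A#m). Borrowed into F# major it is written bIIImaj7.

bIIImaj7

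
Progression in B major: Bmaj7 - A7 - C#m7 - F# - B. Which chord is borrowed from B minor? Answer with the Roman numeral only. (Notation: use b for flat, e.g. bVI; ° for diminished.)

bVII7

In B major the diatonic chords are B, C#m, D#m, E, F#, G#m, A#dim. Of the given chords, Bmaj7, C#m7, F# and B are diatonic. A7 (A–C#–E–G) doesn't fit — on degree 7 B major would have A#dim (vii°). A7 is the degree-7 chord of B minor, so it is the borrowed bVII7.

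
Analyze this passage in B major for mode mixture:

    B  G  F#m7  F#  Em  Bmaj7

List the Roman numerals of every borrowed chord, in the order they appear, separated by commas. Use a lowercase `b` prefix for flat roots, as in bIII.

bVI, v7, iv

In B major the diatonic chords are B, C#m, D#m, E, F#, G#m, A#dim. B, F# and Bmaj7 all belong to that set. G (G–B–D) doesn't fit — on degree 6 B major would have G#m (vi). G is the degree-6 chord of B minor, so it is the borrowed bVI. But F#m7 (F#–A–C#–E) is foreign: the diatonic V on degree 5 is F#, whereas F#m7 comes from B minor. It is labeled v7. Em (E–G–B) doesn't fit — on degree 4 B major would have E (IV). Em is the degree-4 chord of B minor, so it is the borrowed iv.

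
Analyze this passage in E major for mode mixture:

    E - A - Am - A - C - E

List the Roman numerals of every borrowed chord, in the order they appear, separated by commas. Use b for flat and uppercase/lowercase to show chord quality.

iv, bVI

E major has the diatonic set E, F#m, G#m, A, B, C#m, D#dim. E and A both belong to that set. Am (A–C–E) doesn't fit — on degree 4 E major would have A (IV). Am is the degree-4 chord of E minor, so it is the borrowed iv. But C (C–E–G) is foreign: the diatonic vi on degree 6 is C#m, whereas C comes from E minor. It is labeled bVI.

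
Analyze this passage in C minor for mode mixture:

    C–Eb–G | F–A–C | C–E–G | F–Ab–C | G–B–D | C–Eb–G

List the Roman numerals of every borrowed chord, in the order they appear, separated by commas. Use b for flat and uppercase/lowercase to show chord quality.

IV, I

The diatonic triads in C minor (with V from harmonic minor) are Cm, Ddim, Eb, Fm, G, Ab, Bb. C–Eb–G = Cm, F–Ab–C = Fm and G–B–D = G are all diatonic. But F–A–C is foreign: the diatonic iv on degree 4 is Fm, whereas F comes from C major. It is labeled IV. C–E–G is not: scale degree 1 in C minor carries Cm (i). In C major the chord on that degree is C, so here it functions as I, borrowed from the parallel major.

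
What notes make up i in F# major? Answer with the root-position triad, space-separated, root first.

F# A C#

The root, F#, is scale degree 1 — the same note in F# major and F# minor; only the chord quality changes. Building the minor chord from the parallel minor on F#: F#–A–C#.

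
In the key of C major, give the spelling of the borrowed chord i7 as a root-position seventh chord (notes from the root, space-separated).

C Eb G Bb

The root, C, is scale degree 1 — the same note in C major and C minor; only the chord quality changes. Stacking thirds in C minor on C gives C–Eb–G–Bb.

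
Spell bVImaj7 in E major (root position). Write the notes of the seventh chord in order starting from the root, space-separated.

C E G B

The root of bVImaj7 is the lowered 6th degree: C# becomes C. Stacking thirds in E minor on C gives C–E–G–B.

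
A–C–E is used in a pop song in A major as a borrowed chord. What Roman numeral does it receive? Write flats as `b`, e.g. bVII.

i

The root A is the diatonic 1st degree of A major; the borrowing shows in the chord quality. Diatonically A major has A (I) on that degree; A–C–E is instead the minor chord native to A minor, so it takes the label i.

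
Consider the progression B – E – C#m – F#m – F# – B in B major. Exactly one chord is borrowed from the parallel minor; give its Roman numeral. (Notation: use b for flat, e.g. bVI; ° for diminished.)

B major has the diatonic set B, C#m, D#m, E, F#, G#m, A#dim. B, E, C#m and F# all belong to that set. But F#m (F#–A–C#) is foreign: the diatonic V on degree 5 is F#, whereas F#m comes from B minor. It is labeled v.

v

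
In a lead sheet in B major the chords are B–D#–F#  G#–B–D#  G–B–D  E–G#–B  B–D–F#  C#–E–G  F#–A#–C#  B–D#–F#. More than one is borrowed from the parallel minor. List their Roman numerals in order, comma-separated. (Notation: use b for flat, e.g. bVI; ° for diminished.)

The diatonic triads in B major are B, C#m, D#m, E, F#, G#m, A#dim. Of the given chords, B–D#–F# = B, G#–B–D# = G#m, E–G#–B = E and F#–A#–C# = F# are diatonic. G–B–D is not: scale degree 6 in B major carries G#m (vi). In B minor the chord on that degree is G, so here it functions as bVI, borrowed from the parallel minor. B–D–F# is not: scale degree 1 in B major carries B (I). In B minor the chord on that degree is Bm, so here it functions as i, borrowed from the parallel minor. But C#–E–G is foreign: the diatonic ii on degree 2 is C#m, whereas C#dim comes from B minor. It is labeled ii°.

bVI, i, ii°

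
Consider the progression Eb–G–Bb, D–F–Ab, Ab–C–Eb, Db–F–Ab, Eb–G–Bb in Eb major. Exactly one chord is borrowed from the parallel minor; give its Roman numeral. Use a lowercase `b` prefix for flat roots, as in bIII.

bVII

The diatonic triads in Eb major are Eb, Fm, Gm, Ab, Bb, Cm, Ddim. Eb–G–Bb = Eb, D–F–Ab = Ddim and Ab–C–Eb = Ab are all diatonic. Db–F–Ab is not: scale degree 7 in Eb major carries Ddim (vii°). In Eb minor the chord on that degree is Db, so here it functions as bVII, borrowed from the parallel minor.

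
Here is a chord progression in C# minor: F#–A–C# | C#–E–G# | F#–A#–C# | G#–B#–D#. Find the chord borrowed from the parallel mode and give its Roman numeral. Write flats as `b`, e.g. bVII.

C# minor has the diatonic set C#m, D#dim, E, F#m, G#, A, B (with V from harmonic minor). Of the given chords, F#–A–C# = F#m, C#–E–G# = C#m and G#–B#–D# = G# are diatonic. F#–A#–C# is not: scale degree 4 in C# minor carries F#m (iv). In C# major the chord on that degree is F#, so here it functions as IV, borrowed from the parallel major.

IV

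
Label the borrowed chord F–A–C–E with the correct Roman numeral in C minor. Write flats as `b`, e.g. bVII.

IVmaj7

The root F is the diatonic 4th degree of C minor; the borrowing shows in the chord quality. Diatonically C minor has Fm (iv) on that degree; F–A–C–E is instead the major-seventh chord native to C major, so it takes the label IVmaj7.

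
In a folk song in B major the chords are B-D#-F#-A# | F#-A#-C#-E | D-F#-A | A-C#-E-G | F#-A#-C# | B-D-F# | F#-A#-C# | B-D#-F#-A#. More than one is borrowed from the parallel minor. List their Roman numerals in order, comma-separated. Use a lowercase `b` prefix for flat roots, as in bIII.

B major has the diatonic set B, C#m, D#m, E, F#, G#m, A#dim. B–D#–F#–A# = Bmaj7, F#–A#–C#–E = F#7 and F#–A#–C# = F# are all diatonic. D–F#–A is not: scale degree 3 in B major carries D#m (iii). In B minor the chord on that degree is D, so here it functions as bIII, borrowed from the parallel minor. But A–C#–E–G is foreign: the diatonic vii° on degree 7 is A#dim, whereas A7 comes from B minor. It is labeled bVII7. B–D–F# is not: scale degree 1 in B major carries B (I). In B minor the chord on that degree is Bm, so here it functions as i, borrowed from the parallel minor.

bIII, bVII7, i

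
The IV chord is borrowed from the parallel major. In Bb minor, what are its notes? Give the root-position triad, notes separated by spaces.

The root, Eb, is scale degree 4 — the same note in Bb minor and Bb major; only the chord quality changes. Stacking thirds in Bb major on Eb gives Eb–G–Bb.

Eb G Bb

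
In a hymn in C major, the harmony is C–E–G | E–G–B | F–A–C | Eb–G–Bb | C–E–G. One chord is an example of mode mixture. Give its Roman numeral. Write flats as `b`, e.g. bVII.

bIII

The diatonic triads in C major are C, Dm, Em, F, G, Am, Bdim. Of the given chords, C–E–G = C, E–G–B = Em and F–A–C = F are diatonic. But Eb–G–Bb is foreign: the diatonic iii on degree 3 is Em, whereas Eb comes from C minor. It is labeled bIII.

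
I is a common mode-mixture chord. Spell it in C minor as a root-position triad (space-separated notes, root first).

The root, C, is scale degree 1 — the same note in C minor and C major; only the chord quality changes. In C major the chord on C is C–E–G.

C E G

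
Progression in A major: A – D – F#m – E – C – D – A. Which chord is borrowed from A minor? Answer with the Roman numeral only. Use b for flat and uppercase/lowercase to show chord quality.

In A major the diatonic chords are A, Bm, C#m, D, E, F#m, G#dim. A, D, F#m and E are all diatonic. C (C–E–G) is not: scale degree 3 in A major carries C#m (iii). In A minor the chord on that degree is C, so here it functions as bIII, borrowed from the parallel minor.

bIII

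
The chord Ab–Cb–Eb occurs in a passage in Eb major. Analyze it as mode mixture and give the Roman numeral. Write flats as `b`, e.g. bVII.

The root Ab is the diatonic 4th degree of Eb major; the borrowing shows in the chord quality. The diatonic chord on degree 4 would be Ab (IV), but Ab–Cb–Eb is the minor chord from Eb minor. As a borrowed chord it is labeled iv.

iv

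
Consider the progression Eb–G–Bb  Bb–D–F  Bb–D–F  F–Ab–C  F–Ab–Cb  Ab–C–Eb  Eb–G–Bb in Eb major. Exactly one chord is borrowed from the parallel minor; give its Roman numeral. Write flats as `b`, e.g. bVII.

The diatonic triads in Eb major are Eb, Fm, Gm, Ab, Bb, Cm, Ddim. Eb–G–Bb = Eb, Bb–D–F = Bb, F–Ab–C = Fm and Ab–C–Eb = Ab are all diatonic. F–Ab–Cb doesn't fit — on degree 2 Eb major would have Fm (ii). Fdim is the degree-2 chord of Eb minor, so it is the borrowed ii°.

ii°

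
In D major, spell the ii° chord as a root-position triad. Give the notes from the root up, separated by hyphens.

E-G-Bb

The root, E, is scale degree 2 — the same note in D major and D minor; only the chord quality changes. Building the diminished chord from the parallel minor on E: E–G–Bb.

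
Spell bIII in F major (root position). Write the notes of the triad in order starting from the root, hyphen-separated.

Ab-C-Eb

bIII is built on the lowered scale degree 3. In F major degree 3 is A; lowered it becomes Ab. Building the major chord from the parallel minor on Ab: Ab–C–Eb.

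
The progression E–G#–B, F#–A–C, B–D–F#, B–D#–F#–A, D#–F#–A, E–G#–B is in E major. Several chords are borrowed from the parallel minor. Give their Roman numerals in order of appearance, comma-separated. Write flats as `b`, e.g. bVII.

In E major the diatonic chords are E, F#m, G#m, A, B, C#m, D#dim. Of the given chords, E–G#–B = E, B–D#–F#–A = B7 and D#–F#–A = D#dim are diatonic. But F#–A–C is foreign: the diatonic ii on degree 2 is F#m, whereas F#dim comes from E minor. It is labeled ii°. But B–D–F# is foreign: the diatonic V on degree 5 is B, whereas Bm comes from E minor. It is labeled v.

ii°, v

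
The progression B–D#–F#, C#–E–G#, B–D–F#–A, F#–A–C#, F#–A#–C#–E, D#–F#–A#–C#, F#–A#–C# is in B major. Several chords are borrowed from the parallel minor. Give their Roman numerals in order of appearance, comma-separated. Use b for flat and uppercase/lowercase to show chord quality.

i7, v

In B major the diatonic chords are B, C#m, D#m, E, F#, G#m, A#dim. B–D#–F# = B, C#–E–G# = C#m, F#–A#–C#–E = F#7, D#–F#–A#–C# = D#m7 and F#–A#–C# = F# are all diatonic. B–D–F#–A doesn't fit — on degree 1 B major would have B (I). Bm7 is the degree-1 chord of B minor, so it is the borrowed i7. F#–A–C# is not: scale degree 5 in B major carries F# (V). In B minor the chord on that degree is F#m, so here it functions as v, borrowed from the parallel minor.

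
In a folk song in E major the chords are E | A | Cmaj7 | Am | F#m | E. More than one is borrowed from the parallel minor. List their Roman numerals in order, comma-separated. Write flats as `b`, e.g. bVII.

In E major the diatonic chords are E, F#m, G#m, A, B, C#m, D#dim. E, A and F#m all belong to that set. Cmaj7 (C–E–G–B) doesn't fit — on degree 6 E major would have C#m (vi). Cmaj7 is the degree-6 chord of E minor, so it is the borrowed bVImaj7. Am (A–C–E) doesn't fit — on degree 4 E major would have A (IV). Am is the degree-4 chord of E minor, so it is the borrowed iv.

bVImaj7, iv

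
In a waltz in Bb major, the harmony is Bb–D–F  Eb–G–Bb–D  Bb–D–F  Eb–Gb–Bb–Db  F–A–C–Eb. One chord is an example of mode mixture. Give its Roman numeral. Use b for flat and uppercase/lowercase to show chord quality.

The diatonic triads in Bb major are Bb, Cm, Dm, Eb, F, Gm, Adim. Bb–D–F = Bb, Eb–G–Bb–D = Ebmaj7 and F–A–C–Eb = F7 all belong to that set. Eb–Gb–Bb–Db is not: scale degree 4 in Bb major carries Eb (IV). In Bb minor the chord on that degree is Ebm7, so here it functions as iv7, borrowed from the parallel minor.

iv7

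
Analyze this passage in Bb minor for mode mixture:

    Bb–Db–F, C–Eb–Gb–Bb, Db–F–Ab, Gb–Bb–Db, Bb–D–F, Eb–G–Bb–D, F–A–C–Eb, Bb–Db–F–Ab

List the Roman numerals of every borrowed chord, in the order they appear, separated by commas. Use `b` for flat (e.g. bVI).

The diatonic triads in Bb minor (with V from harmonic minor) are Bbm, Cdim, Db, Ebm, F, Gb, Ab. Bb–Db–F = Bbm, C–Eb–Gb–Bb = Cm7b5, Db–F–Ab = Db, Gb–Bb–Db = Gb, F–A–C–Eb = F7 and Bb–Db–F–Ab = Bbm7 all belong to that set. Bb–D–F doesn't fit — on degree 1 Bb minor would have Bbm (i). Bb is the degree-1 chord of Bb major, so it is the borrowed I. Eb–G–Bb–D is not: scale degree 4 in Bb minor carries Ebm (iv). In Bb major the chord on that degree is Ebmaj7, so here it functions as IVmaj7, borrowed from the parallel major.

I, IVmaj7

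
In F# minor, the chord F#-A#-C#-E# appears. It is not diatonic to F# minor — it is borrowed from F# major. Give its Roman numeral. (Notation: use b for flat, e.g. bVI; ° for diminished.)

F# is scale degree 1 in F# minor. F#–A#–C#–E# is a major-seventh chord — the form found in F# major, not the diatonic i (F#m). Borrowed into F# minor it is written Imaj7.

Imaj7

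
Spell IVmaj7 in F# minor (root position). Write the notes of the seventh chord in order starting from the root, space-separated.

The root, B, is scale degree 4 — the same note in F# minor and F# major; only the chord quality changes. In F# major the chord on B is B–D#–F#–A#.

B D# F# A#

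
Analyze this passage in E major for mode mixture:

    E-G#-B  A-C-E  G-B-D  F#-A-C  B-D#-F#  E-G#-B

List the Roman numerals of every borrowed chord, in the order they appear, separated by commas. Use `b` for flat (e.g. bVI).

The diatonic triads in E major are E, F#m, G#m, A, B, C#m, D#dim. E–G#–B = E and B–D#–F# = B both belong to that set. A–C–E is not: scale degree 4 in E major carries A (IV). In E minor the chord on that degree is Am, so here it functions as iv, borrowed from the parallel minor. But G–B–D is foreign: the diatonic iii on degree 3 is G#m, whereas G comes from E minor. It is labeled bIII. F#–A–C is not: scale degree 2 in E major carries F#m (ii). In E minor the chord on that degree is F#dim, so here it functions as ii°, borrowed from the parallel minor.

iv, bIII, ii°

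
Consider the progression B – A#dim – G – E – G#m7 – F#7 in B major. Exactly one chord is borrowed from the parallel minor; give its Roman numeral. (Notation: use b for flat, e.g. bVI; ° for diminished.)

B major has the diatonic set B, C#m, D#m, E, F#, G#m, A#dim. B, A#dim, E, G#m7 and F#7 are all diatonic. G (G–B–D) doesn't fit — on degree 6 B major would have G#m (vi). G is the degree-6 chord of B minor, so it is the borrowed bVI.

bVI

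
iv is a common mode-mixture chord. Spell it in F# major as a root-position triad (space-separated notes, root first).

B D F#

iv is built on scale degree 4, which is B in both F# major and its parallel. In F# minor the chord on B is B–D–F#.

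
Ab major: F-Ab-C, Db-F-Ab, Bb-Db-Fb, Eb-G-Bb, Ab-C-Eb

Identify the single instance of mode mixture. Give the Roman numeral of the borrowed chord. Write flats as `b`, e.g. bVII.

ii°

The diatonic triads in Ab major are Ab, Bbm, Cm, Db, Eb, Fm, Gdim. F–Ab–C = Fm, Db–F–Ab = Db, Eb–G–Bb = Eb and Ab–C–Eb = Ab are all diatonic. Bb–Db–Fb is not: scale degree 2 in Ab major carries Bbm (ii). In Ab minor the chord on that degree is Bbdim, so here it functions as ii°, borrowed from the parallel minor.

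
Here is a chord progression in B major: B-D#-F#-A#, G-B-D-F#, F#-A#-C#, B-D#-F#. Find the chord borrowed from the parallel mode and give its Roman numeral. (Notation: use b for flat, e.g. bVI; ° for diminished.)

bVImaj7

B major has the diatonic set B, C#m, D#m, E, F#, G#m, A#dim. Of the given chords, B–D#–F#–A# = Bmaj7, F#–A#–C# = F# and B–D#–F# = B are diatonic. G–B–D–F# doesn't fit — on degree 6 B major would have G#m (vi). Gmaj7 is the degree-6 chord of B minor, so it is the borrowed bVImaj7.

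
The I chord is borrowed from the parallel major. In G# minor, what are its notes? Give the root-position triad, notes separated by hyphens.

I is built on scale degree 1, which is G# in both G# minor and its parallel. Building the major chord from the parallel major on G#: G#–B#–D#.

G#-B#-D#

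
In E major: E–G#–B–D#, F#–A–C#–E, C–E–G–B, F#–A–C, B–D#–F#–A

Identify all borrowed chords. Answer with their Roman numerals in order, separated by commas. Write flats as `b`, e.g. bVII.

In E major the diatonic chords are E, F#m, G#m, A, B, C#m, D#dim. E–G#–B–D# = Emaj7, F#–A–C#–E = F#m7 and B–D#–F#–A = B7 are all diatonic. But C–E–G–B is foreign: the diatonic vi on degree 6 is C#m, whereas Cmaj7 comes from E minor. It is labeled bVImaj7. But F#–A–C is foreign: the diatonic ii on degree 2 is F#m, whereas F#dim comes from E minor. It is labeled ii°.

bVImaj7, ii°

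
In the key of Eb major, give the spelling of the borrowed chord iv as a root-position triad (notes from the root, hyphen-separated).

Ab-Cb-Eb

The root, Ab, is scale degree 4 — the same note in Eb major and Eb minor; only the chord quality changes. Stacking thirds in Eb minor on Ab gives Ab–Cb–Eb.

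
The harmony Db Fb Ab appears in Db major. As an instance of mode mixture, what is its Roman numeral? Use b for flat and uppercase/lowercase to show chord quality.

i

Db is scale degree 1 in Db major. Diatonically Db major has Db (I) on that degree; Db–Fb–Ab is instead the minor chord native to Db minor, so it takes the label i.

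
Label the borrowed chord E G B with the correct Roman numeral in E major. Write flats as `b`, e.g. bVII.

The root E is the diatonic 1st degree of E major; the borrowing shows in the chord quality. The diatonic chord on degree 1 would be E (I), but E–G–B is the minor chord from E minor. As a borrowed chord it is labeled i.

i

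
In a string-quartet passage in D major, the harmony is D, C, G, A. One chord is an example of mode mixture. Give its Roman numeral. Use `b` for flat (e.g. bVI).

bVII

The diatonic triads in D major are D, Em, F#m, G, A, Bm, C#dim. D, G and A are all diatonic. C (C–E–G) is not: scale degree 7 in D major carries C#dim (vii°). In D minor the chord on that degree is C, so here it functions as bVII, borrowed from the parallel minor.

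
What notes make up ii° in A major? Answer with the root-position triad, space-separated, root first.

ii° is built on scale degree 2, which is B in both A major and its parallel. Building the diminished chord from the parallel minor on B: B–D–F.

B D F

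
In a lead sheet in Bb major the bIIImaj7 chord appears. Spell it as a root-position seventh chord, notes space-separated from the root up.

Scale degree 3 in Bb major is D. bIIImaj7 uses the lowered form, Db, taken from Bb minor. In Bb minor the chord on Db is Db–F–Ab–C.

Db F Ab C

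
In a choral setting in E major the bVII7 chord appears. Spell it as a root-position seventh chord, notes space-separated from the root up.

D F# A C

bVII7 is built on the lowered scale degree 7. In E major degree 7 is D#; lowered it becomes D. Stacking thirds in E minor on D gives D–F#–A–C.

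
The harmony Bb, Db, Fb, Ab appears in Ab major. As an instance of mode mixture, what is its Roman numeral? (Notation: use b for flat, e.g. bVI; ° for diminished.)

iiø7

Bb is scale degree 2 in Ab major. Bb–Db–Fb–Ab is a half-diminished-seventh chord — the form found in Ab minor, not the diatonic ii (Bbm). Borrowed into Ab major it is written iiø7.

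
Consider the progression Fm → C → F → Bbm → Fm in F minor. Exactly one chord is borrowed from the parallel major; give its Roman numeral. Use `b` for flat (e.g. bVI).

I

The diatonic triads in F minor (with V from harmonic minor) are Fm, Gdim, Ab, Bbm, C, Db, Eb. Fm, C and Bbm are all diatonic. F (F–A–C) doesn't fit — on degree 1 F minor would have Fm (i). F is the degree-1 chord of F major, so it is the borrowed I.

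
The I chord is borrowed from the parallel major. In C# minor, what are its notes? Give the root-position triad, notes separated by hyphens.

C#-E#-G#

I is built on scale degree 1, which is C# in both C# minor and its parallel. Building the major chord from the parallel major on C#: C#–E#–G#.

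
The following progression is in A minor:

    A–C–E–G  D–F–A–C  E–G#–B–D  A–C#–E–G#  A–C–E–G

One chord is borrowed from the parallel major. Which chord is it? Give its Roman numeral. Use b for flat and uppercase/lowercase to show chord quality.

A minor has the diatonic set Am, Bdim, C, Dm, E, F, G (with V from harmonic minor). A–C–E–G = Am7, D–F–A–C = Dm7 and E–G#–B–D = E7 are all diatonic. But A–C#–E–G# is foreign: the diatonic i on degree 1 is Am, whereas Amaj7 comes from A major. It is labeled Imaj7.

Imaj7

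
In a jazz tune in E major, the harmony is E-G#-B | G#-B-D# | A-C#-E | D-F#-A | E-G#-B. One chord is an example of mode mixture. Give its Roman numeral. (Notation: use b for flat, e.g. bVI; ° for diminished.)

bVII

In E major the diatonic chords are E, F#m, G#m, A, B, C#m, D#dim. E–G#–B = E, G#–B–D# = G#m and A–C#–E = A all belong to that set. D–F#–A is not: scale degree 7 in E major carries D#dim (vii°). In E minor the chord on that degree is D, so here it functions as bVII, borrowed from the parallel minor.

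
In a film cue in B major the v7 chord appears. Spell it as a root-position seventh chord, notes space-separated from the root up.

F# A C# E

v7 is built on scale degree 5, which is F# in both B major and its parallel. Stacking thirds in B minor on F# gives F#–A–C#–E.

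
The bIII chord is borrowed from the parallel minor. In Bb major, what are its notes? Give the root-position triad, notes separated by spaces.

The root of bIII is the lowered 3rd degree: D becomes Db. Building the major chord from the parallel minor on Db: Db–F–Ab.

Db F Ab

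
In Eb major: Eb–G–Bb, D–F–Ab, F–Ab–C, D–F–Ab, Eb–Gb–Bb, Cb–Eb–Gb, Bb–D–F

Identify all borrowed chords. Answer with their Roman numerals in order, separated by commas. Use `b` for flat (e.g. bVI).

Eb major has the diatonic set Eb, Fm, Gm, Ab, Bb, Cm, Ddim. Eb–G–Bb = Eb, D–F–Ab = Ddim, F–Ab–C = Fm and Bb–D–F = Bb are all diatonic. But Eb–Gb–Bb is foreign: the diatonic I on degree 1 is Eb, whereas Ebm comes from Eb minor. It is labeled i. Cb–Eb–Gb doesn't fit — on degree 6 Eb major would have Cm (vi). Cb is the degree-6 chord of Eb minor, so it is the borrowed bVI.

i, bVI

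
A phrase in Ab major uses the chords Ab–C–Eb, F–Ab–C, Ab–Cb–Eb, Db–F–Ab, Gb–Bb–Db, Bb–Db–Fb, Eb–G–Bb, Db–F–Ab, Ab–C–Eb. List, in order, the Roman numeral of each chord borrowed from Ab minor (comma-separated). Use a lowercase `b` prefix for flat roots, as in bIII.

The diatonic triads in Ab major are Ab, Bbm, Cm, Db, Eb, Fm, Gdim. Of the given chords, Ab–C–Eb = Ab, F–Ab–C = Fm, Db–F–Ab = Db and Eb–G–Bb = Eb are diatonic. Ab–Cb–Eb doesn't fit — on degree 1 Ab major would have Ab (I). Abm is the degree-1 chord of Ab minor, so it is the borrowed i. Gb–Bb–Db doesn't fit — on degree 7 Ab major would have Gdim (vii°). Gb is the degree-7 chord of Ab minor, so it is the borrowed bVII. Bb–Db–Fb is not: scale degree 2 in Ab major carries Bbm (ii). In Ab minor the chord on that degree is Bbdim, so here it functions as ii°, borrowed from the parallel minor.

i, bVII, ii°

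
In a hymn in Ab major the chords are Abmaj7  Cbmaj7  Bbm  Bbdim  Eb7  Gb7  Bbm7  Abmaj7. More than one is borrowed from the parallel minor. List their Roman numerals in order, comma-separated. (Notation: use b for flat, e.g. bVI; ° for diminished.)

The diatonic triads in Ab major are Ab, Bbm, Cm, Db, Eb, Fm, Gdim. Of the given chords, Abmaj7, Bbm, Eb7 and Bbm7 are diatonic. Cbmaj7 (Cb–Eb–Gb–Bb) doesn't fit — on degree 3 Ab major would have Cm (iii). Cbmaj7 is the degree-3 chord of Ab minor, so it is the borrowed bIIImaj7. Bbdim (Bb–Db–Fb) is not: scale degree 2 in Ab major carries Bbm (ii). In Ab minor the chord on that degree is Bbdim, so here it functions as ii°, borrowed from the parallel minor. But Gb7 (Gb–Bb–Db–Fb) is foreign: the diatonic vii° on degree 7 is Gdim, whereas Gb7 comes from Ab minor. It is labeled bVII7.

bIIImaj7, ii°, bVII7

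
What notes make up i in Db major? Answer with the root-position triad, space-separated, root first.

Db Fb Ab

The root, Db, is scale degree 1 — the same note in Db major and Db minor; only the chord quality changes. Stacking thirds in Db minor on Db gives Db–Fb–Ab.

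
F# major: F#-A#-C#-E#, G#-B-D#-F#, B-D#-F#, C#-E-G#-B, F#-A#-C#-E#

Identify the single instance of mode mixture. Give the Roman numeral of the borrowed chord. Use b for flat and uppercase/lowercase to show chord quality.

v7

F# major has the diatonic set F#, G#m, A#m, B, C#, D#m, E#dim. Of the given chords, F#–A#–C#–E# = F#maj7, G#–B–D#–F# = G#m7 and B–D#–F# = B are diatonic. C#–E–G#–B doesn't fit — on degree 5 F# major would have C# (V). C#m7 is the degree-5 chord of F# minor, so it is the borrowed v7.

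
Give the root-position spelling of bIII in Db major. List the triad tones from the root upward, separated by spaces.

The root of bIII is the lowered 3rd degree: F becomes Fb. Stacking thirds in Db minor on Fb gives Fb–Ab–Cb.

Fb Ab Cb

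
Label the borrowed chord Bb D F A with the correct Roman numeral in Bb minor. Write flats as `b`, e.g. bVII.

The root Bb is the diatonic 1st degree of Bb minor; the borrowing shows in the chord quality. Diatonically Bb minor has Bbm (i) on that degree; Bb–D–F–A is instead the major-seventh chord native to Bb major, so it takes the label Imaj7.

Imaj7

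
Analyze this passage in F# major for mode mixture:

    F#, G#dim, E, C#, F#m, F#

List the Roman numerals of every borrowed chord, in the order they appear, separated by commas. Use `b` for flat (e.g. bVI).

The diatonic triads in F# major are F#, G#m, A#m, B, C#, D#m, E#dim. F# and C# are both diatonic. G#dim (G#–B–D) doesn't fit — on degree 2 F# major would have G#m (ii). G#dim is the degree-2 chord of F# minor, so it is the borrowed ii°. E (E–G#–B) is not: scale degree 7 in F# major carries E#dim (vii°). In F# minor the chord on that degree is E, so here it functions as bVII, borrowed from the parallel minor. F#m (F#–A–C#) is not: scale degree 1 in F# major carries F# (I). In F# minor the chord on that degree is F#m, so here it functions as i, borrowed from the parallel minor.

ii°, bVII, i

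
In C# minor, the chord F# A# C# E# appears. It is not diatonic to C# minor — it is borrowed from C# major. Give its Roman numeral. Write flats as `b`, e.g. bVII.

IVmaj7

The root F# is the diatonic 4th degree of C# minor; the borrowing shows in the chord quality. The diatonic chord on degree 4 would be F#m (iv), but F#–A#–C#–E# is the major-seventh chord from C# major. As a borrowed chord it is labeled IVmaj7.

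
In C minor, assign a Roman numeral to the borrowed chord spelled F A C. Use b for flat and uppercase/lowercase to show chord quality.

IV

The root F is the diatonic 4th degree of C minor; the borrowing shows in the chord quality. Diatonically C minor has Fm (iv) on that degree; F–A–C is instead the major chord native to C major, so it takes the label IV.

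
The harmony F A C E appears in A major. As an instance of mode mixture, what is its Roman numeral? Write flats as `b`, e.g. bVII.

bVImaj7

The root F is the lowered 6th scale degree — diatonically A major has F# there. The diatonic chord on degree 6 would be F#m (vi), but F–A–C–E is the major-seventh chord from A minor. As a borrowed chord it is labeled bVImaj7.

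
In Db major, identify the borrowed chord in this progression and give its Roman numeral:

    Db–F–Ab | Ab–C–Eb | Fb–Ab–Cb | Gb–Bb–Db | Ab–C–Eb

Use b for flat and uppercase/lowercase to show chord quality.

Db major has the diatonic set Db, Ebm, Fm, Gb, Ab, Bbm, Cdim. Db–F–Ab = Db, Ab–C–Eb = Ab and Gb–Bb–Db = Gb all belong to that set. Fb–Ab–Cb is not: scale degree 3 in Db major carries Fm (iii). In Db minor the chord on that degree is Fb, so here it functions as bIII, borrowed from the parallel minor.

bIII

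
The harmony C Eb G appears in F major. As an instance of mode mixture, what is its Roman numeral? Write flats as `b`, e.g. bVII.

C is scale degree 5 in F major. C–Eb–G is a minor chord — the form found in F minor, not the diatonic V (C). Borrowed into F major it is written v.

v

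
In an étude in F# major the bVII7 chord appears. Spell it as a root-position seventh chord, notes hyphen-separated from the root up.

E-G#-B-D

Scale degree 7 in F# major is E#. bVII7 uses the lowered form, E, taken from F# minor. Stacking thirds in F# minor on E gives E–G#–B–D.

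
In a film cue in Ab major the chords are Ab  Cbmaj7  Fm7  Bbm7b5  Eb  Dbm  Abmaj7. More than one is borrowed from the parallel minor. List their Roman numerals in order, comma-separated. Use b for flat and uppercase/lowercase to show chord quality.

Ab major has the diatonic set Ab, Bbm, Cm, Db, Eb, Fm, Gdim. Ab, Fm7, Eb and Abmaj7 are all diatonic. Cbmaj7 (Cb–Eb–Gb–Bb) is not: scale degree 3 in Ab major carries Cm (iii). In Ab minor the chord on that degree is Cbmaj7, so here it functions as bIIImaj7, borrowed from the parallel minor. But Bbm7b5 (Bb–Db–Fb–Ab) is foreign: the diatonic ii on degree 2 is Bbm, whereas Bbm7b5 comes from Ab minor. It is labeled iiø7. Dbm (Db–Fb–Ab) doesn't fit — on degree 4 Ab major would have Db (IV). Dbm is the degree-4 chord of Ab minor, so it is the borrowed iv.

bIIImaj7, iiø7, iv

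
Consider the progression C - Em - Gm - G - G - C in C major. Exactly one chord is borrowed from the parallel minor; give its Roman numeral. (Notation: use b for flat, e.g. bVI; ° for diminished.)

C major has the diatonic set C, Dm, Em, F, G, Am, Bdim. Of the given chords, C, Em and G are diatonic. Gm (G–Bb–D) doesn't fit — on degree 5 C major would have G (V). Gm is the degree-5 chord of C minor, so it is the borrowed v.

v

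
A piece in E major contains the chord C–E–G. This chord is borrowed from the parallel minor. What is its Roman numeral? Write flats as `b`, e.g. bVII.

The root C is the lowered 6th scale degree — diatonically E major has C# there. C–E–G is a major chord — the form found in E minor, not the diatonic vi (C#m). Borrowed into E major it is written bVI.

bVI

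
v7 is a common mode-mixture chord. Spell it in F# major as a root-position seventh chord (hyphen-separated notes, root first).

C#-E-G#-B

The root, C#, is scale degree 5 — the same note in F# major and F# minor; only the chord quality changes. Stacking thirds in F# minor on C# gives C#–E–G#–B.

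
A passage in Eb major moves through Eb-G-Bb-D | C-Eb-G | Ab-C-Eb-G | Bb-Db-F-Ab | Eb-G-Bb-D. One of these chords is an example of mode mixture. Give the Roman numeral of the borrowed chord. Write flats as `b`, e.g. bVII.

v7

In Eb major the diatonic chords are Eb, Fm, Gm, Ab, Bb, Cm, Ddim. Eb–G–Bb–D = Ebmaj7, C–Eb–G = Cm and Ab–C–Eb–G = Abmaj7 are all diatonic. Bb–Db–F–Ab doesn't fit — on degree 5 Eb major would have Bb (V). Bbm7 is the degree-5 chord of Eb minor, so it is the borrowed v7.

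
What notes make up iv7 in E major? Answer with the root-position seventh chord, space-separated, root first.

A C E G

The root, A, is scale degree 4 — the same note in E major and E minor; only the chord quality changes. In E minor the chord on A is A–C–E–G.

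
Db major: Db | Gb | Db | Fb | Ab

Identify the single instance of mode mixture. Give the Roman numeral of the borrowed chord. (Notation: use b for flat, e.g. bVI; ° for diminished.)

bIII

The diatonic triads in Db major are Db, Ebm, Fm, Gb, Ab, Bbm, Cdim. Db, Gb and Ab are all diatonic. Fb (Fb–Ab–Cb) is not: scale degree 3 in Db major carries Fm (iii). In Db minor the chord on that degree is Fb, so here it functions as bIII, borrowed from the parallel minor.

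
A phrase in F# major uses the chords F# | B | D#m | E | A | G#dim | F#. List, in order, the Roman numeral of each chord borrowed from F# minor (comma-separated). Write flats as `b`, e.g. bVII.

In F# major the diatonic chords are F#, G#m, A#m, B, C#, D#m, E#dim. F#, B and D#m are all diatonic. But E (E–G#–B) is foreign: the diatonic vii° on degree 7 is E#dim, whereas E comes from F# minor. It is labeled bVII. But A (A–C#–E) is foreign: the diatonic iii on degree 3 is A#m, whereas A comes from F# minor. It is labeled bIII. But G#dim (G#–B–D) is foreign: the diatonic ii on degree 2 is G#m, whereas G#dim comes from F# minor. It is labeled ii°.

bVII, bIII, ii°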